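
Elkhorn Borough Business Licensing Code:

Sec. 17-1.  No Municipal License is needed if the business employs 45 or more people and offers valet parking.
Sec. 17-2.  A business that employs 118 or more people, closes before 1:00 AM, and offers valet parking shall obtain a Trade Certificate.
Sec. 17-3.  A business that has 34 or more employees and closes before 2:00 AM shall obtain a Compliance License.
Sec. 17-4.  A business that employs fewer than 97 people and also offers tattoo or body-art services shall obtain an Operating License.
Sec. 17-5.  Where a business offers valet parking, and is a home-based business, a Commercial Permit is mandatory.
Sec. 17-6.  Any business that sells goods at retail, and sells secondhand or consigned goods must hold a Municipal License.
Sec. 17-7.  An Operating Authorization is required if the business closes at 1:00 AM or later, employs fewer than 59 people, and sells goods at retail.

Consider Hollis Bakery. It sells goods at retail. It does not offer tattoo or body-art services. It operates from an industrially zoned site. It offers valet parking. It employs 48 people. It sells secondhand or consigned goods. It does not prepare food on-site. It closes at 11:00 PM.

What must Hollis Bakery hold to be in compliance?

Sec. 17-1. employees 48 ≥ 45; offers valet parking → exempt from Municipal License.
Sec. 17-2. employees 48 < 118; closes 11:00 PM, at/before 1:00 AM; offers valet parking → Trade Certificate not required.
Sec. 17-3. employees 48 ≥ 34; closes 11:00 PM, at/before 2:00 AM → Compliance License required.
Sec. 17-4. employees 48 < 97; does not offer tattoo or body-art services → Operating License not required.
Sec. 17-5. offers valet parking; operates from an industrially zoned site (not: is a home-based business) → Commercial Permit not required.
Sec. 17-6. sells goods at retail; sells secondhand or consigned goods → Municipal License required.
Sec. 17-7. closes 11:00 PM, at/before 1:00 AM; employees 48 < 59; sells goods at retail → Operating Authorization not required.

Compliance License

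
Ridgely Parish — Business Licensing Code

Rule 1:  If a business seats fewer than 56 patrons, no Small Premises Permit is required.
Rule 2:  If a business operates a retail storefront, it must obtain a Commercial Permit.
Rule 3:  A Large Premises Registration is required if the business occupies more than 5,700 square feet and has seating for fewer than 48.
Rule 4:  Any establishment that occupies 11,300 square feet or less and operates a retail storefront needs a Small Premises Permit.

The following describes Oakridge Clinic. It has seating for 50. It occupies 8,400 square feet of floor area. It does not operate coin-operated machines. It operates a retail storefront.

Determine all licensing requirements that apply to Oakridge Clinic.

Commercial Permit

Rule 1: seating 50 < 56 → exempt from Small Premises Permit.
Rule 2: operates a retail storefront → Commercial Permit required.
Rule 3: floor area 8,400 square feet > 5,700 square feet; seating 50 ≥ 48 → Large Premises Registration not required.
Rule 4: floor area 8,400 square feet ≤ 11,300 square feet; operates a retail storefront → Small Premises Permit required.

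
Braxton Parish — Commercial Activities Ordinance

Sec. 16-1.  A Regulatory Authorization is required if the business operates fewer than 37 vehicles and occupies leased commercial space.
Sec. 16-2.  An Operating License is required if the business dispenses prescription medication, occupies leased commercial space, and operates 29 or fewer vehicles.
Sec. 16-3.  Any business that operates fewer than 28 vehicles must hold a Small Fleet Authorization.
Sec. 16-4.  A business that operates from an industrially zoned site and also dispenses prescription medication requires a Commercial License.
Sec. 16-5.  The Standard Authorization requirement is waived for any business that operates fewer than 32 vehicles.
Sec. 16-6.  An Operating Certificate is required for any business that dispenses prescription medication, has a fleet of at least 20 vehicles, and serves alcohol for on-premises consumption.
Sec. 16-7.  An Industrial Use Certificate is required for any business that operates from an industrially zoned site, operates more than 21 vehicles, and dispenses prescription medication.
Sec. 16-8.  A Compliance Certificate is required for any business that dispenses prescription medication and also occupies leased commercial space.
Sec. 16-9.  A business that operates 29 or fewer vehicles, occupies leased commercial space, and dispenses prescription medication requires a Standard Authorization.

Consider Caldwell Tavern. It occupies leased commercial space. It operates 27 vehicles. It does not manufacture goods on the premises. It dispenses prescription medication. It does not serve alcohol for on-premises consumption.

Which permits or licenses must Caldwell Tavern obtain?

Sec. 16-1. vehicles 27 < 37; occupies leased commercial space → Regulatory Authorization required.
Sec. 16-2. dispenses prescription medication; occupies leased commercial space; vehicles 27 ≤ 29 → Operating License required.
Sec. 16-3. vehicles 27 < 28 → Small Fleet Authorization required.
Sec. 16-4. occupies leased commercial space (not: operates from an industrially zoned site); dispenses prescription medication → Commercial License not required.
Sec. 16-5. vehicles 27 < 32 → exempt from Standard Authorization.
Sec. 16-6. dispenses prescription medication; vehicles 27 ≥ 20; does not serve alcohol for on-premises consumption → Operating Certificate not required.
Sec. 16-7. occupies leased commercial space (not: operates from an industrially zoned site); vehicles 27 > 21; dispenses prescription medication → Industrial Use Certificate not required.
Sec. 16-8. dispenses prescription medication; occupies leased commercial space → Compliance Certificate required.
Sec. 16-9. vehicles 27 ≤ 29; occupies leased commercial space; dispenses prescription medication → Standard Authorization required.

Compliance Certificate, Operating License, Regulatory Authorization, Small Fleet Authorization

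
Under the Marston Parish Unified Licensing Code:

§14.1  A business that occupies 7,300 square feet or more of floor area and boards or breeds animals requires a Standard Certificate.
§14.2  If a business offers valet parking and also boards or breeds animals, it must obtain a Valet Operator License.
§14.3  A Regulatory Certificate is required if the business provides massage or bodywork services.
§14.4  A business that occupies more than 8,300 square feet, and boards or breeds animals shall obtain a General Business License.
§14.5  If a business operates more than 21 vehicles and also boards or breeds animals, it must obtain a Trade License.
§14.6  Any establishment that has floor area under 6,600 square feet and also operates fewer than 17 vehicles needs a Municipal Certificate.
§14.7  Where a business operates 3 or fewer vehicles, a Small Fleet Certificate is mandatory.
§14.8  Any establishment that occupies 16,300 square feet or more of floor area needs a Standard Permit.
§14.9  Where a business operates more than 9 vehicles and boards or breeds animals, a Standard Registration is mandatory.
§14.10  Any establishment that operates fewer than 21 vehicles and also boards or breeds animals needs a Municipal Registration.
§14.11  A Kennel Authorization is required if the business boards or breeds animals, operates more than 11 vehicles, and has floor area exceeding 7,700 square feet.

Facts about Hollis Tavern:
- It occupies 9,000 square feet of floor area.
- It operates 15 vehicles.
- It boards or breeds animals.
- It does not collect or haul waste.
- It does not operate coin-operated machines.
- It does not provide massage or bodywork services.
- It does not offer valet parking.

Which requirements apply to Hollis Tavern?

§14.1 floor area 9,000 square feet ≥ 7,300 square feet; boards or breeds animals → Standard Certificate required.
§14.2 does not offer valet parking; boards or breeds animals → Valet Operator License not required.
§14.3 does not provide massage or bodywork services → Regulatory Certificate not required.
§14.4 floor area 9,000 square feet > 8,300 square feet; boards or breeds animals → General Business License required.
§14.5 vehicles 15 ≤ 21; boards or breeds animals → Trade License not required.
§14.6 floor area 9,000 square feet ≥ 6,600 square feet; vehicles 15 < 17 → Municipal Certificate not required.
§14.7 vehicles 15 > 3 → Small Fleet Certificate not required.
§14.8 floor area 9,000 square feet < 16,300 square feet → Standard Permit not required.
§14.9 vehicles 15 > 9; boards or breeds animals → Standard Registration required.
§14.10 vehicles 15 < 21; boards or breeds animals → Municipal Registration required.
§14.11 boards or breeds animals; vehicles 15 > 11; floor area 9,000 square feet > 7,700 square feet → Kennel Authorization required.

General Business License, Kennel Authorization, Municipal Registration, Standard Certificate, Standard Registration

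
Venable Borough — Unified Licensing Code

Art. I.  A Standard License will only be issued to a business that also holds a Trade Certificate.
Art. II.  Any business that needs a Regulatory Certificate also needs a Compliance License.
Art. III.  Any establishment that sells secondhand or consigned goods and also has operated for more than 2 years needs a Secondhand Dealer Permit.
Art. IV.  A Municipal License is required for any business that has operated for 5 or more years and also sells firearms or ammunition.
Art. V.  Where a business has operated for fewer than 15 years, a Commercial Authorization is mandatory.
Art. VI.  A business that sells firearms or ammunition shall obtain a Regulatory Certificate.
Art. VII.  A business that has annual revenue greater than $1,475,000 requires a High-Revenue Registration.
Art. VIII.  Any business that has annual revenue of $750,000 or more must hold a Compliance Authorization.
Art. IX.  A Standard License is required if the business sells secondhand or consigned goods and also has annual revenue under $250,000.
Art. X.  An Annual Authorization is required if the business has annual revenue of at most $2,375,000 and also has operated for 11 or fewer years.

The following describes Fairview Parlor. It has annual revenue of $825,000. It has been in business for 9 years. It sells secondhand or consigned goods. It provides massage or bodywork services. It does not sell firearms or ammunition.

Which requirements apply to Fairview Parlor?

Art. I. Standard License is not required → no effect.
Art. II. Regulatory Certificate is not required → no effect.
Art. III. sells secondhand or consigned goods; years in business 9 > 2 → Secondhand Dealer Permit required.
Art. IV. years in business 9 ≥ 5; does not sell firearms or ammunition → Municipal License not required.
Art. V. years in business 9 < 15 → Commercial Authorization required.
Art. VI. does not sell firearms or ammunition → Regulatory Certificate not required.
Art. VII. revenue $825,000 ≤ $1,475,000 → High-Revenue Registration not required.
Art. VIII. revenue $825,000 ≥ $750,000 → Compliance Authorization required.
Art. IX. sells secondhand or consigned goods; revenue $825,000 ≥ $250,000 → Standard License not required.
Art. X. revenue $825,000 ≤ $2,375,000; years in business 9 ≤ 11 → Annual Authorization required.

Annual Authorization, Commercial Authorization, Compliance Authorization, Secondhand Dealer Permit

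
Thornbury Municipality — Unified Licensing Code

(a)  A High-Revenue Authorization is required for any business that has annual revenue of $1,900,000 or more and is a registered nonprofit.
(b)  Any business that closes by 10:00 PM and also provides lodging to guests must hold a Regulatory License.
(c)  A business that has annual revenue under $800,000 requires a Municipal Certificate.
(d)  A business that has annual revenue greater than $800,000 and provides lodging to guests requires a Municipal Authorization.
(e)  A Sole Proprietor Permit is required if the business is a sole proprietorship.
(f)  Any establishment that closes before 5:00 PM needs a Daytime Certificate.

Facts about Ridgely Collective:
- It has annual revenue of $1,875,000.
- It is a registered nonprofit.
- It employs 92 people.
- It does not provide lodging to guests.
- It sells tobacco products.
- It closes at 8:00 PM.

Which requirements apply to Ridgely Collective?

None

(a) revenue $1,875,000 < $1,900,000; is a registered nonprofit → High-Revenue Authorization not required.
(b) closes 8:00 PM, at/before 10:00 PM; does not provide lodging to guests → Regulatory License not required.
(c) revenue $1,875,000 ≥ $800,000 → Municipal Certificate not required.
(d) revenue $1,875,000 > $800,000; does not provide lodging to guests → Municipal Authorization not required.
(e) is a registered nonprofit (not: is a sole proprietorship) → Sole Proprietor Permit not required.
(f) closes 8:00 PM, after 5:00 PM → Daytime Certificate not required.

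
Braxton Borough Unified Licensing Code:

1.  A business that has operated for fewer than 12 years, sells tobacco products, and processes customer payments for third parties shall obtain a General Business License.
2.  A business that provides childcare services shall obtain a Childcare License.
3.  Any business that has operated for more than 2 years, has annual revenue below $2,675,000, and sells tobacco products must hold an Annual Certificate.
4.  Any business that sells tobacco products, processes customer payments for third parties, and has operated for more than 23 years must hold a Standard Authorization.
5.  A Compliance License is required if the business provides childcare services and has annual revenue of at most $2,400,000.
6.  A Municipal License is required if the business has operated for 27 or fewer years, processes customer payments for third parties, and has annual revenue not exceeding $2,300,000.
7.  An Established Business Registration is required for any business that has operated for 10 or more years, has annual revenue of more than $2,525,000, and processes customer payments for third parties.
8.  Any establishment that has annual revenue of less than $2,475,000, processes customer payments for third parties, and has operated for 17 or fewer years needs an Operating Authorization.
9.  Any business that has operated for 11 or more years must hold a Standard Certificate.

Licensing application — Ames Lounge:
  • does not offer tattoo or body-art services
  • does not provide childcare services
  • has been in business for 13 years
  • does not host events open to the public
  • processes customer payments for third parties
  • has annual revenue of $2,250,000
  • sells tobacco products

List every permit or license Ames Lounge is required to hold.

1. years in business 13 ≥ 12; sells tobacco products; processes customer payments for third parties → General Business License not required.
2. does not provide childcare services → Childcare License not required.
3. years in business 13 > 2; revenue $2,250,000 < $2,675,000; sells tobacco products → Annual Certificate required.
4. sells tobacco products; processes customer payments for third parties; years in business 13 ≤ 23 → Standard Authorization not required.
5. does not provide childcare services; revenue $2,250,000 ≤ $2,400,000 → Compliance License not required.
6. years in business 13 ≤ 27; processes customer payments for third parties; revenue $2,250,000 ≤ $2,300,000 → Municipal License required.
7. years in business 13 ≥ 10; revenue $2,250,000 ≤ $2,525,000; processes customer payments for third parties → Established Business Registration not required.
8. revenue $2,250,000 < $2,475,000; processes customer payments for third parties; years in business 13 ≤ 17 → Operating Authorization required.
9. years in business 13 ≥ 11 → Standard Certificate required.

Annual Certificate, Municipal License, Operating Authorization, Standard Certificate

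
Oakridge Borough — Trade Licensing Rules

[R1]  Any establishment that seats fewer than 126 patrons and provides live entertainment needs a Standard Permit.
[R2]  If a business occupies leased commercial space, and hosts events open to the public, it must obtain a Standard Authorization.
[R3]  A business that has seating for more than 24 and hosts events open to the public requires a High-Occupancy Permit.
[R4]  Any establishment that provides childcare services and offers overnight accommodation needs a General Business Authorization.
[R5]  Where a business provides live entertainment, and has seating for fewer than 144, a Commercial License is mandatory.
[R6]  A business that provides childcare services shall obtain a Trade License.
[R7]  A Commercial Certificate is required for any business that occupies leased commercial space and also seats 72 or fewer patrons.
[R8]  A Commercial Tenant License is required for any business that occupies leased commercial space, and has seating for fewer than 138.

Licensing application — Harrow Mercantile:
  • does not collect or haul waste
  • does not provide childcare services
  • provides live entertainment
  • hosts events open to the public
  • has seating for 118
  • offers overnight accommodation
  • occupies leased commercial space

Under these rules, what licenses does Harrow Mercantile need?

[R1] seating 118 < 126; provides live entertainment → Standard Permit required.
[R2] occupies leased commercial space; hosts events open to the public → Standard Authorization required.
[R3] seating 118 > 24; hosts events open to the public → High-Occupancy Permit required.
[R4] does not provide childcare services; offers overnight accommodation → General Business Authorization not required.
[R5] provides live entertainment; seating 118 < 144 → Commercial License required.
[R6] does not provide childcare services → Trade License not required.
[R7] occupies leased commercial space; seating 118 > 72 → Commercial Certificate not required.
[R8] occupies leased commercial space; seating 118 < 138 → Commercial Tenant License required.

Commercial License, Commercial Tenant License, High-Occupancy Permit, Standard Authorization, Standard Permit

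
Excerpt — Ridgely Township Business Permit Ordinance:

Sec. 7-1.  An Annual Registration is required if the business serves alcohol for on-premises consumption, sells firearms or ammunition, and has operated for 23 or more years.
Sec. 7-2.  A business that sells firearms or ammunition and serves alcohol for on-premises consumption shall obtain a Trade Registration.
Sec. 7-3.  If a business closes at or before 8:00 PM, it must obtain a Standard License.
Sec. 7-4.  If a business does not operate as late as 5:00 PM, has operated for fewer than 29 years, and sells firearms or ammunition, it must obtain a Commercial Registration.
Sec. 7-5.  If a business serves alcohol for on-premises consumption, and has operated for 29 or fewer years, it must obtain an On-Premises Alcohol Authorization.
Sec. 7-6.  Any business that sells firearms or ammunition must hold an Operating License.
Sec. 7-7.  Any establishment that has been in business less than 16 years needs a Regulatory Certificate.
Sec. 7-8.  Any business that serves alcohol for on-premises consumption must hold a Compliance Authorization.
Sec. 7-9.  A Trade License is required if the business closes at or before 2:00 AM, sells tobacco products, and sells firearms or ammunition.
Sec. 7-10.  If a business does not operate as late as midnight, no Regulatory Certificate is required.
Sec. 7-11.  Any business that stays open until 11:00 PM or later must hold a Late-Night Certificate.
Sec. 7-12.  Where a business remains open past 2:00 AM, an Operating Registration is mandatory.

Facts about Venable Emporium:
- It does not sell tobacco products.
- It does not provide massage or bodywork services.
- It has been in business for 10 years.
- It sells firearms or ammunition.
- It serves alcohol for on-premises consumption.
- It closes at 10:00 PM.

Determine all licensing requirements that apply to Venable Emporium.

Sec. 7-1. serves alcohol for on-premises consumption; sells firearms or ammunition; years in business 10 < 23 → Annual Registration not required.
Sec. 7-2. sells firearms or ammunition; serves alcohol for on-premises consumption → Trade Registration required.
Sec. 7-3. closes 10:00 PM, after 8:00 PM → Standard License not required.
Sec. 7-4. closes 10:00 PM, after 5:00 PM; years in business 10 < 29; sells firearms or ammunition → Commercial Registration not required.
Sec. 7-5. serves alcohol for on-premises consumption; years in business 10 ≤ 29 → On-Premises Alcohol Authorization required.
Sec. 7-6. sells firearms or ammunition → Operating License required.
Sec. 7-7. years in business 10 < 16 → Regulatory Certificate required.
Sec. 7-8. serves alcohol for on-premises consumption → Compliance Authorization required.
Sec. 7-9. closes 10:00 PM, at/before 2:00 AM; does not sell tobacco products; sells firearms or ammunition → Trade License not required.
Sec. 7-10. closes 10:00 PM, at/before midnight → exempt from Regulatory Certificate.
Sec. 7-11. closes 10:00 PM, at/before 11:00 PM → Late-Night Certificate not required.
Sec. 7-12. closes 10:00 PM, at/before 2:00 AM → Operating Registration not required.

Compliance Authorization, On-Premises Alcohol Authorization, Operating License, Trade Registration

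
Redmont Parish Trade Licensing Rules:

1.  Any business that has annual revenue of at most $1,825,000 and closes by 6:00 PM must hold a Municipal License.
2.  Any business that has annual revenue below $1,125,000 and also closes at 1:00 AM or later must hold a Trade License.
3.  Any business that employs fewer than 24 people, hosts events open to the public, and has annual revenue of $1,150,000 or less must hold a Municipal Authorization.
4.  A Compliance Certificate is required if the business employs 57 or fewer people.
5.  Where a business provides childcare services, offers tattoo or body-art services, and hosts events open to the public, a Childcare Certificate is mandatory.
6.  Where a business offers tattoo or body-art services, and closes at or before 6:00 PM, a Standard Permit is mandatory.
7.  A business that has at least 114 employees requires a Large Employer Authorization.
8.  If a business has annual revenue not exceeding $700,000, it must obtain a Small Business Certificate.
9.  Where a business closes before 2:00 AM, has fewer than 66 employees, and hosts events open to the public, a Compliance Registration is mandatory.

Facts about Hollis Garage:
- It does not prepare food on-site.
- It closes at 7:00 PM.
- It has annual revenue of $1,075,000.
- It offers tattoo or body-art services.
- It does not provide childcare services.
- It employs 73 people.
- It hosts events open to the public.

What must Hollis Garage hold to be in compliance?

1. revenue $1,075,000 ≤ $1,825,000; closes 7:00 PM, after 6:00 PM → Municipal License not required.
2. revenue $1,075,000 < $1,125,000; closes 7:00 PM, at/before 1:00 AM → Trade License not required.
3. employees 73 ≥ 24; hosts events open to the public; revenue $1,075,000 ≤ $1,150,000 → Municipal Authorization not required.
4. employees 73 > 57 → Compliance Certificate not required.
5. does not provide childcare services; offers tattoo or body-art services; hosts events open to the public → Childcare Certificate not required.
6. offers tattoo or body-art services; closes 7:00 PM, after 6:00 PM → Standard Permit not required.
7. employees 73 < 114 → Large Employer Authorization not required.
8. revenue $1,075,000 > $700,000 → Small Business Certificate not required.
9. closes 7:00 PM, at/before 2:00 AM; employees 73 ≥ 66; hosts events open to the public → Compliance Registration not required.

None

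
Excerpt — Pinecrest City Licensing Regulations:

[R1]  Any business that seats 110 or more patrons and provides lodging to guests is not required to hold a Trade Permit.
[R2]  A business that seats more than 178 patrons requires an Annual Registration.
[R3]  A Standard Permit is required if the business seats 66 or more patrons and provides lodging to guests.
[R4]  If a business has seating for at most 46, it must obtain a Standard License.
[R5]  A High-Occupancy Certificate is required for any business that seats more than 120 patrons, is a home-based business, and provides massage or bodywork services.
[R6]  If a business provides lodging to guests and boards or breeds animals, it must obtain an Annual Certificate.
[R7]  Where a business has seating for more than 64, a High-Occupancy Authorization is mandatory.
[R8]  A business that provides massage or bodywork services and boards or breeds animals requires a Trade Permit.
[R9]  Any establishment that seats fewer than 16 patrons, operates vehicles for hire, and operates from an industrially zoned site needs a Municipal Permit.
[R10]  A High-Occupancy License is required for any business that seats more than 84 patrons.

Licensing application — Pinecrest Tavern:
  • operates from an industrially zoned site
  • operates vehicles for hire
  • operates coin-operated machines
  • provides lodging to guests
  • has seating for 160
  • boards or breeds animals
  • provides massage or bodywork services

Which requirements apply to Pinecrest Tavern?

Annual Certificate, High-Occupancy Authorization, High-Occupancy License, Standard Permit

[R1] seating 160 ≥ 110; provides lodging to guests → exempt from Trade Permit.
[R2] seating 160 ≤ 178 → Annual Registration not required.
[R3] seating 160 ≥ 66; provides lodging to guests → Standard Permit required.
[R4] seating 160 > 46 → Standard License not required.
[R5] seating 160 > 120; operates from an industrially zoned site (not: is a home-based business); provides massage or bodywork services → High-Occupancy Certificate not required.
[R6] provides lodging to guests; boards or breeds animals → Annual Certificate required.
[R7] seating 160 > 64 → High-Occupancy Authorization required.
[R8] provides massage or bodywork services; boards or breeds animals → Trade Permit required.
[R9] seating 160 ≥ 16; operates vehicles for hire; operates from an industrially zoned site → Municipal Permit not required.
[R10] seating 160 > 84 → High-Occupancy License required.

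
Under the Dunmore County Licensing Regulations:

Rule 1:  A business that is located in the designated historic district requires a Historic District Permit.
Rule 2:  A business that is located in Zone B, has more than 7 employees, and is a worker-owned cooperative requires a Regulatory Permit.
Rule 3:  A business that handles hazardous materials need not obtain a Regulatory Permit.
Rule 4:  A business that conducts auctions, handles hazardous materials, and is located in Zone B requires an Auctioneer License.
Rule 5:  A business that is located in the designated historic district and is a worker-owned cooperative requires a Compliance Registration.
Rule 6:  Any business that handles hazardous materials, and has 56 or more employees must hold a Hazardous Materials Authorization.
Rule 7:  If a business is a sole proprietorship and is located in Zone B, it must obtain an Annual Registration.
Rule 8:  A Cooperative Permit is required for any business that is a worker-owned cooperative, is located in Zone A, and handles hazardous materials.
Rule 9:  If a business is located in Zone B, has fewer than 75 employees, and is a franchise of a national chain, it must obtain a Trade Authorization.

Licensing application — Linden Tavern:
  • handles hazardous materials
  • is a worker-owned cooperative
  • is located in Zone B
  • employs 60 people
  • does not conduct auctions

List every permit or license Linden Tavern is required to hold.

Hazardous Materials Authorization

Rule 1: is located in Zone B (not: is located in the designated historic district) → Historic District Permit not required.
Rule 2: is located in Zone B; employees 60 > 7; is a worker-owned cooperative → Regulatory Permit required.
Rule 3: handles hazardous materials → exempt from Regulatory Permit.
Rule 4: does not conduct auctions; handles hazardous materials; is located in Zone B → Auctioneer License not required.
Rule 5: is located in Zone B (not: is located in the designated historic district); is a worker-owned cooperative → Compliance Registration not required.
Rule 6: handles hazardous materials; employees 60 ≥ 56 → Hazardous Materials Authorization required.
Rule 7: is a worker-owned cooperative (not: is a sole proprietorship); is located in Zone B → Annual Registration not required.
Rule 8: is a worker-owned cooperative; is located in Zone B (not: is located in Zone A); handles hazardous materials → Cooperative Permit not required.
Rule 9: is located in Zone B; employees 60 < 75; is a worker-owned cooperative (not: is a franchise of a national chain) → Trade Authorization not required.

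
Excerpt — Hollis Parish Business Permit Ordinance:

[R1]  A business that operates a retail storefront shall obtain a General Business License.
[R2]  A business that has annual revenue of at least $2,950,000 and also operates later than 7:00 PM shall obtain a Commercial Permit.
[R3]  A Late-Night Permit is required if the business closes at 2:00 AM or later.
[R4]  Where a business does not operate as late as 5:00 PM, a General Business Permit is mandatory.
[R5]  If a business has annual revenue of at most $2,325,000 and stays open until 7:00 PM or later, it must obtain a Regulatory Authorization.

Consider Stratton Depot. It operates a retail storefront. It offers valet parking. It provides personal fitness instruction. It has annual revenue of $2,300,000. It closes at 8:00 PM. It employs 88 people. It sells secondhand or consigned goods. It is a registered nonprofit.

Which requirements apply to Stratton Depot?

[R1] operates a retail storefront → General Business License required.
[R2] revenue $2,300,000 < $2,950,000; closes 8:00 PM, after 7:00 PM → Commercial Permit not required.
[R3] closes 8:00 PM, at/before 2:00 AM → Late-Night Permit not required.
[R4] closes 8:00 PM, after 5:00 PM → General Business Permit not required.
[R5] revenue $2,300,000 ≤ $2,325,000; closes 8:00 PM, after 7:00 PM → Regulatory Authorization required.

General Business License, Regulatory Authorization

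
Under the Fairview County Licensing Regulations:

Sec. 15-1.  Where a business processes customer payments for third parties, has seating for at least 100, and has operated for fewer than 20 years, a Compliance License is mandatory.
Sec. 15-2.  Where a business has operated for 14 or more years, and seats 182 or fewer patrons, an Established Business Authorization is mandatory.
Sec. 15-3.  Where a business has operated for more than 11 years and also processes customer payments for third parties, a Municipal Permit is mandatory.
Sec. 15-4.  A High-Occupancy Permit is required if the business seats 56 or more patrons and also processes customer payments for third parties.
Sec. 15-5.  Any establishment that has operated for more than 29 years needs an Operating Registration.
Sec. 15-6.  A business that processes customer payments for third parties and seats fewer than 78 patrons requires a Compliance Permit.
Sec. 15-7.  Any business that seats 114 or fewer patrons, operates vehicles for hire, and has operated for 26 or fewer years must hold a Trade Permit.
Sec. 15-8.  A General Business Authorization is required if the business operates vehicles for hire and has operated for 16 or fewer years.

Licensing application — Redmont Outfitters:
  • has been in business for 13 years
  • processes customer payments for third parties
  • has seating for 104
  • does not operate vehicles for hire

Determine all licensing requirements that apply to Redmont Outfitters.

Compliance License, High-Occupancy Permit, Municipal Permit

Sec. 15-1. processes customer payments for third parties; seating 104 ≥ 100; years in business 13 < 20 → Compliance License required.
Sec. 15-2. years in business 13 < 14; seating 104 ≤ 182 → Established Business Authorization not required.
Sec. 15-3. years in business 13 > 11; processes customer payments for third parties → Municipal Permit required.
Sec. 15-4. seating 104 ≥ 56; processes customer payments for third parties → High-Occupancy Permit required.
Sec. 15-5. years in business 13 ≤ 29 → Operating Registration not required.
Sec. 15-6. processes customer payments for third parties; seating 104 ≥ 78 → Compliance Permit not required.
Sec. 15-7. seating 104 ≤ 114; does not operate vehicles for hire; years in business 13 ≤ 26 → Trade Permit not required.
Sec. 15-8. does not operate vehicles for hire; years in business 13 ≤ 16 → General Business Authorization not required.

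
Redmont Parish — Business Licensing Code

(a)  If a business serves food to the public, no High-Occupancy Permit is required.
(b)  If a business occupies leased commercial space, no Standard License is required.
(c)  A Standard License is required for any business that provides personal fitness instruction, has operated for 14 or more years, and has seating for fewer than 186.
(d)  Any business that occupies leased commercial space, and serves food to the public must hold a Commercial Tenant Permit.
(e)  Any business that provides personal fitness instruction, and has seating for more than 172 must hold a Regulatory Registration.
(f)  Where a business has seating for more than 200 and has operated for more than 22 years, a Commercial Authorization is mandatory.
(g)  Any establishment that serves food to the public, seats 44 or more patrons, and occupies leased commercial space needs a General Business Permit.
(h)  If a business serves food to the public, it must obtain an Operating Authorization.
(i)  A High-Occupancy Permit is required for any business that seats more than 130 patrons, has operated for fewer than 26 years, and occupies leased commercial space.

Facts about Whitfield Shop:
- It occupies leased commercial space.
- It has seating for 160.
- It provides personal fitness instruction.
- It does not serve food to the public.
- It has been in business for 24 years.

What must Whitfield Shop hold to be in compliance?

High-Occupancy Permit

(a) does not serve food to the public → High-Occupancy Permit exemption does not apply.
(b) occupies leased commercial space → exempt from Standard License.
(c) provides personal fitness instruction; years in business 24 ≥ 14; seating 160 < 186 → Standard License required.
(d) occupies leased commercial space; does not serve food to the public → Commercial Tenant Permit not required.
(e) provides personal fitness instruction; seating 160 ≤ 172 → Regulatory Registration not required.
(f) seating 160 ≤ 200; years in business 24 > 22 → Commercial Authorization not required.
(g) does not serve food to the public; seating 160 ≥ 44; occupies leased commercial space → General Business Permit not required.
(h) does not serve food to the public → Operating Authorization not required.
(i) seating 160 > 130; years in business 24 < 26; occupies leased commercial space → High-Occupancy Permit required.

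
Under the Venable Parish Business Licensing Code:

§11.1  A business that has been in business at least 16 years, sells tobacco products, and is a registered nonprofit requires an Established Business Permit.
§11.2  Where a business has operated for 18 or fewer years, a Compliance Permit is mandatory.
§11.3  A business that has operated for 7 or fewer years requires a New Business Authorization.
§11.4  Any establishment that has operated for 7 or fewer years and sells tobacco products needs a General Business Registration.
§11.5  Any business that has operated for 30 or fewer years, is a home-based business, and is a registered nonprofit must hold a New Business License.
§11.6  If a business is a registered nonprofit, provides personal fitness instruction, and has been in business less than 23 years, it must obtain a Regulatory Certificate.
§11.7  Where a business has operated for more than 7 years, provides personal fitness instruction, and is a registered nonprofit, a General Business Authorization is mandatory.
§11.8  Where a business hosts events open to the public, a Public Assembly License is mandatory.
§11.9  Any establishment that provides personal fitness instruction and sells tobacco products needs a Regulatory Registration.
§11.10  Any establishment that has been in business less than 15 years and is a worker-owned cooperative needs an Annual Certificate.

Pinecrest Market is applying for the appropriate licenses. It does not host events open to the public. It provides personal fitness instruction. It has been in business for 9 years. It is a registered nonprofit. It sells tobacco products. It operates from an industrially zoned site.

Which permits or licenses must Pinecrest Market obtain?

Compliance Permit, General Business Authorization, Regulatory Certificate, Regulatory Registration

§11.1 years in business 9 < 16; sells tobacco products; is a registered nonprofit → Established Business Permit not required.
§11.2 years in business 9 ≤ 18 → Compliance Permit required.
§11.3 years in business 9 > 7 → New Business Authorization not required.
§11.4 years in business 9 > 7; sells tobacco products → General Business Registration not required.
§11.5 years in business 9 ≤ 30; operates from an industrially zoned site (not: is a home-based business); is a registered nonprofit → New Business License not required.
§11.6 is a registered nonprofit; provides personal fitness instruction; years in business 9 < 23 → Regulatory Certificate required.
§11.7 years in business 9 > 7; provides personal fitness instruction; is a registered nonprofit → General Business Authorization required.
§11.8 does not host events open to the public → Public Assembly License not required.
§11.9 provides personal fitness instruction; sells tobacco products → Regulatory Registration required.
§11.10 years in business 9 < 15; is a registered nonprofit (not: is a worker-owned cooperative) → Annual Certificate not required.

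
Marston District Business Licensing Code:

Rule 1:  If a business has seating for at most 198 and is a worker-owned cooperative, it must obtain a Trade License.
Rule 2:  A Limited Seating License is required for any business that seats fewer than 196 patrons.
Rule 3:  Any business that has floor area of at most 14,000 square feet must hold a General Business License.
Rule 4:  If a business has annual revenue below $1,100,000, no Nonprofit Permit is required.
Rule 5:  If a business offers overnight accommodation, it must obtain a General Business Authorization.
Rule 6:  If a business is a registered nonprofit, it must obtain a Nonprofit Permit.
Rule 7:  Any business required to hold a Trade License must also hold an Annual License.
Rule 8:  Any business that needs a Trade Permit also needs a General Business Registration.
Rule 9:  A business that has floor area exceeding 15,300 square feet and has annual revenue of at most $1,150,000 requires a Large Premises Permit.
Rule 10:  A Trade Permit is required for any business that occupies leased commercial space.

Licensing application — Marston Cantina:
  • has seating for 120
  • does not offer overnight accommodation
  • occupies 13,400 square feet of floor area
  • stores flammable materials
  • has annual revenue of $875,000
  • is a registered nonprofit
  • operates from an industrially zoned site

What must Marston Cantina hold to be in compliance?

General Business License, Limited Seating License

Rule 1: seating 120 ≤ 198; is a registered nonprofit (not: is a worker-owned cooperative) → Trade License not required.
Rule 2: seating 120 < 196 → Limited Seating License required.
Rule 3: floor area 13,400 square feet ≤ 14,000 square feet → General Business License required.
Rule 4: revenue $875,000 < $1,100,000 → exempt from Nonprofit Permit.
Rule 5: does not offer overnight accommodation → General Business Authorization not required.
Rule 6: is a registered nonprofit → Nonprofit Permit required.
Rule 7: Trade License is not required → no effect.
Rule 8: Trade Permit is not required → no effect.
Rule 9: floor area 13,400 square feet ≤ 15,300 square feet; revenue $875,000 ≤ $1,150,000 → Large Premises Permit not required.
Rule 10: operates from an industrially zoned site (not: occupies leased commercial space) → Trade Permit not required.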